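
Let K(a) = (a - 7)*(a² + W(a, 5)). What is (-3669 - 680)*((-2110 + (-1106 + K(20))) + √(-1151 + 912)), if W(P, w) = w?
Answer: -8911101 - 4349*I*√239 ≈ -8.9111e+6 - 67234.0*I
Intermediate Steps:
K(a) = (-7 + a)*(5 + a²) (K(a) = (a - 7)*(a² + 5) = (-7 + a)*(5 + a²))
(-3669 - 680)*((-2110 + (-1106 + K(20))) + √(-1151 + 912)) = (-3669 - 680)*((-2110 + (-1106 + (-35 + 20³ - 7*20² + 5*20))) + √(-1151 + 912)) = -4349*((-2110 + (-1106 + (-35 + 8000 - 7*400 + 100))) + √(-239)) = -4349*((-2110 + (-1106 + (-35 + 8000 - 2800 + 100))) + I*√239) = -4349*((-2110 + (-1106 + 5265)) + I*√239) = -4349*((-2110 + 4159) + I*√239) = -4349*(2049 + I*√239) = -8911101 - 4349*I*√239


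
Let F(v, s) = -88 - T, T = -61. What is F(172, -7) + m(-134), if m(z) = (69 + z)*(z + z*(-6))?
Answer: -43577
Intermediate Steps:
F(v, s) = -27 (F(v, s) = -88 - 1*(-61) = -88 + 61 = -27)
m(z) = -5*z*(69 + z) (m(z) = (69 + z)*(z - 6*z) = (69 + z)*(-5*z) = -5*z*(69 + z))
F(172, -7) + m(-134) = -27 - 5*(-134)*(69 - 134) = -27 - 5*(-134)*(-65) = -27 - 43550 = -43577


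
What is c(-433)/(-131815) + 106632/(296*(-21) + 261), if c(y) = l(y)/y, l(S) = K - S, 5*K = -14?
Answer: -2028704757933/113295651575 ≈ -17.906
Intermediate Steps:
K = -14/5 (K = (⅕)*(-14) = -14/5 ≈ -2.8000)
l(S) = -14/5 - S
c(y) = (-14/5 - y)/y
c(-433)/(-131815) + 106632/(296*(-21) + 261) = ((-14/5 - 1*(-433))/(-433))/(-131815) + 106632/(296*(-21) + 261) = -(-14/5 + 433)/433*(-1/131815) + 106632/(-6216 + 261) = -1/433*2151/5*(-1/131815) + 106632/(-5955) = -2151/2165*(-1/131815) + 106632*(-1/5955) = 2151/285379475 - 35544/1985 = -2028704757933/113295651575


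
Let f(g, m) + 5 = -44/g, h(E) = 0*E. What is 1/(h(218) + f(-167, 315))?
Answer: -167/791 ≈ -0.21113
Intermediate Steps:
h(E) = 0
f(g, m) = -5 - 44/g
1/(h(218) + f(-167, 315)) = 1/(0 + (-5 - 44/(-167))) = 1/(0 + (-5 - 44*(-1/167))) = 1/(0 + (-5 + 44/167)) = 1/(0 - 791/167) = 1/(-791/167) = -167/791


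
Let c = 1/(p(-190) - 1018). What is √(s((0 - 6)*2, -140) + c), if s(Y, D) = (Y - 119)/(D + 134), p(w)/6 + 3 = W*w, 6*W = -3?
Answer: 2*√2666685/699 ≈ 4.6724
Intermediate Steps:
W = -½ (W = (⅙)*(-3) = -½ ≈ -0.50000)
p(w) = -18 - 3*w (p(w) = -18 + 6*(-w/2) = -18 - 3*w)
s(Y, D) = (-119 + Y)/(134 + D)
c = -1/466 (c = 1/((-18 - 3*(-190)) - 1018) = 1/((-18 + 570) - 1018) = 1/(552 - 1018) = 1/(-466) = -1/466 ≈ -0.0021459)
√(s((0 - 6)*2, -140) + c) = √((-119 + (0 - 6)*2)/(134 - 140) - 1/466) = √((-119 - 6*2)/(-6) - 1/466) = √(-(-119 - 12)/6 - 1/466) = √(-⅙*(-131) - 1/466) = √(131/6 - 1/466) = √(15260/699) = 2*√2666685/699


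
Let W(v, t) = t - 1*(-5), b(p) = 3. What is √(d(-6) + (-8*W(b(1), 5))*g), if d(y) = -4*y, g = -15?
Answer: 6*√34 ≈ 34.986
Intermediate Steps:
W(v, t) = 5 + t (W(v, t) = t + 5 = 5 + t)
√(d(-6) + (-8*W(b(1), 5))*g) = √(-4*(-6) - 8*(5 + 5)*(-15)) = √(24 - 8*10*(-15)) = √(24 - 80*(-15)) = √(24 + 1200) = √1224 = 6*√34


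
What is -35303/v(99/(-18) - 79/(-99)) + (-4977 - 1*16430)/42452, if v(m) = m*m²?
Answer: 11616090113401915/34256832051932 ≈ 339.09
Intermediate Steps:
v(m) = m³
-35303/v(99/(-18) - 79/(-99)) + (-4977 - 1*16430)/42452 = -35303/(99/(-18) - 79/(-99))³ + (-4977 - 1*16430)/42452 = -35303/(99*(-1/18) - 79*(-1/99))³ + (-4977 - 16430)*(1/42452) = -35303/(-11/2 + 79/99)³ - 21407*1/42452 = -35303/((-931/198)³) - 21407/42452 = -35303/(-806954491/7762392) - 21407/42452 = -35303*(-7762392/806954491) - 21407/42452 = 274035724776/806954491 - 21407/42452 = 11616090113401915/34256832051932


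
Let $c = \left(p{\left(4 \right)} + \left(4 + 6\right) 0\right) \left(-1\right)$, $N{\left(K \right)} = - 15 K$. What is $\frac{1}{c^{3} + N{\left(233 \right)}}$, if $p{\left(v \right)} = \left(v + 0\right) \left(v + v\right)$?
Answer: $- \frac{1}{36263} \approx -2.7576 \cdot 10^{-5}$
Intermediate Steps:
$p{\left(v \right)} = 2 v^{2}$ ($p{\left(v \right)} = v 2 v = 2 v^{2}$)
$c = -32$ ($c = \left(2 \cdot 4^{2} + \left(4 + 6\right) 0\right) \left(-1\right) = \left(2 \cdot 16 + 10 \cdot 0\right) \left(-1\right) = \left(32 + 0\right) \left(-1\right) = 32 \left(-1\right) = -32$)
$\frac{1}{c^{3} + N{\left(233 \right)}} = \frac{1}{\left(-32\right)^{3} - 3495} = \frac{1}{-32768 - 3495} = \frac{1}{-36263} = - \frac{1}{36263}$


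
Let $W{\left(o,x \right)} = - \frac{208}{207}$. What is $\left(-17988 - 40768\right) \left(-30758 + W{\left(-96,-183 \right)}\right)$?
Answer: $\frac{374106150184}{207} \approx 1.8073 \cdot 10^{9}$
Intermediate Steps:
$W{\left(o,x \right)} = - \frac{208}{207}$ ($W{\left(o,x \right)} = \left(-208\right) \frac{1}{207} = - \frac{208}{207}$)
$\left(-17988 - 40768\right) \left(-30758 + W{\left(-96,-183 \right)}\right) = \left(-17988 - 40768\right) \left(-30758 - \frac{208}{207}\right) = \left(-58756\right) \left(- \frac{6367114}{207}\right) = \frac{374106150184}{207}$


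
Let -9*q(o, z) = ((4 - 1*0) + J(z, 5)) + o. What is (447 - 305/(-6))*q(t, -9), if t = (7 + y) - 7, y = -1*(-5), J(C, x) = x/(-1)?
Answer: -5974/27 ≈ -221.26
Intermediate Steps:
J(C, x) = -x (J(C, x) = x*(-1) = -x)
y = 5
t = 5 (t = (7 + 5) - 7 = 12 - 7 = 5)
q(o, z) = ⅑ - o/9 (q(o, z) = -(((4 - 1*0) - 1*5) + o)/9 = -(((4 + 0) - 5) + o)/9 = -((4 - 5) + o)/9 = -(-1 + o)/9 = ⅑ - o/9)
(447 - 305/(-6))*q(t, -9) = (447 - 305/(-6))*(⅑ - ⅑*5) = (447 - 305*(-⅙))*(⅑ - 5/9) = (447 + 305/6)*(-4/9) = (2987/6)*(-4/9) = -5974/27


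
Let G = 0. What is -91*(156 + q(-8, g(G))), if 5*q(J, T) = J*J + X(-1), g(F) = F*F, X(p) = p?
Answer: -76713/5 ≈ -15343.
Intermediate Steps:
g(F) = F²
q(J, T) = -⅕ + J²/5 (q(J, T) = (J*J - 1)/5 = (J² - 1)/5 = (-1 + J²)/5 = -⅕ + J²/5)
-91*(156 + q(-8, g(G))) = -91*(156 + (-⅕ + (⅕)*(-8)²)) = -91*(156 + (-⅕ + (⅕)*64)) = -91*(156 + (-⅕ + 64/5)) = -91*(156 + 63/5) = -91*843/5 = -76713/5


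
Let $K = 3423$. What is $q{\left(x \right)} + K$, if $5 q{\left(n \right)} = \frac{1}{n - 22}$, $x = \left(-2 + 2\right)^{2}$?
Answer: $\frac{376529}{110} \approx 3423.0$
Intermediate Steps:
$x = 0$ ($x = 0^{2} = 0$)
$q{\left(n \right)} = \frac{1}{5 \left(-22 + n\right)}$ ($q{\left(n \right)} = \frac{1}{5 \left(n - 22\right)} = \frac{1}{5 \left(-22 + n\right)}$)
$q{\left(x \right)} + K = \frac{1}{5 \left(-22 + 0\right)} + 3423 = \frac{1}{5 \left(-22\right)} + 3423 = \frac{1}{5} \left(- \frac{1}{22}\right) + 3423 = - \frac{1}{110} + 3423 = \frac{376529}{110}$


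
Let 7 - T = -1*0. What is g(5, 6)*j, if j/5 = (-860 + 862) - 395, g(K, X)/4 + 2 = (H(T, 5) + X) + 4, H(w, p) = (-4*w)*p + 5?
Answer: 998220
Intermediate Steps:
T = 7 (T = 7 - (-1)*0 = 7 - 1*0 = 7 + 0 = 7)
H(w, p) = 5 - 4*p*w (H(w, p) = -4*p*w + 5 = 5 - 4*p*w)
g(K, X) = -532 + 4*X (g(K, X) = -8 + 4*(((5 - 4*5*7) + X) + 4) = -8 + 4*(((5 - 140) + X) + 4) = -8 + 4*((-135 + X) + 4) = -8 + 4*(-131 + X) = -8 + (-524 + 4*X) = -532 + 4*X)
j = -1965 (j = 5*((-860 + 862) - 395) = 5*(2 - 395) = 5*(-393) = -1965)
g(5, 6)*j = (-532 + 4*6)*(-1965) = (-532 + 24)*(-1965) = -508*(-1965) = 998220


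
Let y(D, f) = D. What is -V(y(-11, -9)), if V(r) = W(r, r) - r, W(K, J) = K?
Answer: 0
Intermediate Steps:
V(r) = 0 (V(r) = r - r = 0)
-V(y(-11, -9)) = -1*0 = 0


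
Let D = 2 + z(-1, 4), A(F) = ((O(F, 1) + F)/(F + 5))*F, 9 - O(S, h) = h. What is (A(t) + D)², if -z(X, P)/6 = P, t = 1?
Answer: 1681/4 ≈ 420.25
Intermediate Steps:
O(S, h) = 9 - h
A(F) = F*(8 + F)/(5 + F) (A(F) = (((9 - 1*1) + F)/(F + 5))*F = (((9 - 1) + F)/(5 + F))*F = ((8 + F)/(5 + F))*F = F*(8 + F)/(5 + F))
z(X, P) = -6*P
D = -22 (D = 2 - 6*4 = 2 - 24 = -22)
(A(t) + D)² = (1*(8 + 1)/(5 + 1) - 22)² = (1*9/6 - 22)² = (1*(⅙)*9 - 22)² = (3/2 - 22)² = (-41/2)² = 1681/4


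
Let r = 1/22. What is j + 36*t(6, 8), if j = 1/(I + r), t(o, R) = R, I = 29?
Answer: 184054/639 ≈ 288.03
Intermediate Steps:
r = 1/22 ≈ 0.045455
j = 22/639 (j = 1/(29 + 1/22) = 1/(639/22) = 22/639 ≈ 0.034429)
j + 36*t(6, 8) = 22/639 + 36*8 = 22/639 + 288 = 184054/639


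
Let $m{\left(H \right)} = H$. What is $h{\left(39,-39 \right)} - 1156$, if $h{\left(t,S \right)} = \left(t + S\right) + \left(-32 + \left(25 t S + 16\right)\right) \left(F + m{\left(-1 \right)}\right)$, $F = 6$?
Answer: $-191361$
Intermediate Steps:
$h{\left(t,S \right)} = -80 + S + t + 125 S t$ ($h{\left(t,S \right)} = \left(t + S\right) + \left(-32 + \left(25 t S + 16\right)\right) \left(6 - 1\right) = \left(S + t\right) + \left(-32 + \left(25 S t + 16\right)\right) 5 = \left(S + t\right) + \left(-32 + \left(16 + 25 S t\right)\right) 5 = \left(S + t\right) + \left(-16 + 25 S t\right) 5 = \left(S + t\right) + \left(-80 + 125 S t\right) = -80 + S + t + 125 S t$)
$h{\left(39,-39 \right)} - 1156 = \left(-80 - 39 + 39 + 125 \left(-39\right) 39\right) - 1156 = \left(-80 - 39 + 39 - 190125\right) - 1156 = -190205 - 1156 = -191361$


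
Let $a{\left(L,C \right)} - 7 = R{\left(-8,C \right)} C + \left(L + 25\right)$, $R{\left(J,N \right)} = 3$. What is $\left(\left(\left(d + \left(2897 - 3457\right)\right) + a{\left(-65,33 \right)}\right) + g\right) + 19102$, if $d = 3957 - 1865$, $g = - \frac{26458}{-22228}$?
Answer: $\frac{230073029}{11114} \approx 20701.0$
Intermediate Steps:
$g = \frac{13229}{11114}$ ($g = \left(-26458\right) \left(- \frac{1}{22228}\right) = \frac{13229}{11114} \approx 1.1903$)
$a{\left(L,C \right)} = 32 + L + 3 C$ ($a{\left(L,C \right)} = 7 + \left(3 C + \left(L + 25\right)\right) = 7 + \left(3 C + \left(25 + L\right)\right) = 7 + \left(25 + L + 3 C\right) = 32 + L + 3 C$)
$d = 2092$
$\left(\left(\left(d + \left(2897 - 3457\right)\right) + a{\left(-65,33 \right)}\right) + g\right) + 19102 = \left(\left(\left(2092 + \left(2897 - 3457\right)\right) + \left(32 - 65 + 3 \cdot 33\right)\right) + \frac{13229}{11114}\right) + 19102 = \left(\left(\left(2092 - 560\right) + \left(32 - 65 + 99\right)\right) + \frac{13229}{11114}\right) + 19102 = \left(\left(1532 + 66\right) + \frac{13229}{11114}\right) + 19102 = \left(1598 + \frac{13229}{11114}\right) + 19102 = \frac{17773401}{11114} + 19102 = \frac{230073029}{11114}$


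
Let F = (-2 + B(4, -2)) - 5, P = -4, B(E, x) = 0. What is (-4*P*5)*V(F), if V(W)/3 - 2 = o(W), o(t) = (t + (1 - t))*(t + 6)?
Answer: 240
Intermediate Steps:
F = -7 (F = (-2 + 0) - 5 = -2 - 5 = -7)
o(t) = 6 + t (o(t) = 1*(6 + t) = 6 + t)
V(W) = 24 + 3*W (V(W) = 6 + 3*(6 + W) = 6 + (18 + 3*W) = 24 + 3*W)
(-4*P*5)*V(F) = (-(-16)*5)*(24 + 3*(-7)) = (-4*(-20))*(24 - 21) = 80*3 = 240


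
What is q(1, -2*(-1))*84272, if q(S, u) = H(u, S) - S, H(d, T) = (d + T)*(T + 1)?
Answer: 421360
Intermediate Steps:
H(d, T) = (1 + T)*(T + d) (H(d, T) = (T + d)*(1 + T) = (1 + T)*(T + d))
q(S, u) = u + S**2 + S*u (q(S, u) = (S + u + S**2 + S*u) - S = u + S**2 + S*u)
q(1, -2*(-1))*84272 = (-2*(-1) + 1**2 + 1*(-2*(-1)))*84272 = (2 + 1 + 1*2)*84272 = (2 + 1 + 2)*84272 = 5*84272 = 421360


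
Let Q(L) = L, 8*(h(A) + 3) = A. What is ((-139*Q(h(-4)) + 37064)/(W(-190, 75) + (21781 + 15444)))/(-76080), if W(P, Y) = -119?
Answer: -75101/5646048960 ≈ -1.3302e-5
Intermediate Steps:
h(A) = -3 + A/8
((-139*Q(h(-4)) + 37064)/(W(-190, 75) + (21781 + 15444)))/(-76080) = ((-139*(-3 + (1/8)*(-4)) + 37064)/(-119 + (21781 + 15444)))/(-76080) = ((-139*(-3 - 1/2) + 37064)/(-119 + 37225))*(-1/76080) = ((-139*(-7/2) + 37064)/37106)*(-1/76080) = ((973/2 + 37064)*(1/37106))*(-1/76080) = ((75101/2)*(1/37106))*(-1/76080) = (75101/74212)*(-1/76080) = -75101/5646048960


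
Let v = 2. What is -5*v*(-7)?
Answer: 70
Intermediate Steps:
-5*v*(-7) = -5*2*(-7) = -10*(-7) = 70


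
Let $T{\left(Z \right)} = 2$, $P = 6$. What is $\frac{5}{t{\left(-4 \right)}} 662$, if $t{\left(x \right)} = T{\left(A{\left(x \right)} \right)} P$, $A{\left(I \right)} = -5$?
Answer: $\frac{1655}{6} \approx 275.83$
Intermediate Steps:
$t{\left(x \right)} = 12$ ($t{\left(x \right)} = 2 \cdot 6 = 12$)
$\frac{5}{t{\left(-4 \right)}} 662 = \frac{5}{12} \cdot 662 = \frac{1655}{6}$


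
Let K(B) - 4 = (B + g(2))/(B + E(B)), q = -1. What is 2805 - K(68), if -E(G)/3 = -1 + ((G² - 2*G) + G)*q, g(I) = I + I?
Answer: 38482867/13739 ≈ 2801.0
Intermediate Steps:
g(I) = 2*I
E(G) = 3 - 3*G + 3*G² (E(G) = -3*(-1 + ((G² - 2*G) + G)*(-1)) = -3*(-1 + (G² - G)*(-1)) = -3*(-1 + (G - G²)) = -3*(-1 + G - G²) = 3 - 3*G + 3*G²)
K(B) = 4 + (4 + B)/(3 - 2*B + 3*B²) (K(B) = 4 + (B + 2*2)/(B + (3 - 3*B + 3*B²)) = 4 + (B + 4)/(3 - 2*B + 3*B²) = 4 + (4 + B)/(3 - 2*B + 3*B²))
2805 - K(68) = 2805 - (16 - 7*68 + 12*68²)/(3 - 2*68 + 3*68²) = 2805 - (16 - 476 + 12*4624)/(3 - 136 + 3*4624) = 2805 - (16 - 476 + 55488)/(3 - 136 + 13872) = 2805 - 55028/13739 = 38482867/13739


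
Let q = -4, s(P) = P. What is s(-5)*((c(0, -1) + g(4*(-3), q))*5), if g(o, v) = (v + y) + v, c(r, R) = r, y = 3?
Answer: 125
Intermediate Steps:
g(o, v) = 3 + 2*v (g(o, v) = (v + 3) + v = (3 + v) + v = 3 + 2*v)
s(-5)*((c(0, -1) + g(4*(-3), q))*5) = -5*(0 + (3 + 2*(-4)))*5 = -5*(0 + (3 - 8))*5 = -5*(0 - 5)*5 = -(-25)*5 = -5*(-25) = 125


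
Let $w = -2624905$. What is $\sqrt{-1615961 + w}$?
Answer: $i \sqrt{4240866} \approx 2059.3 i$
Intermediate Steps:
$\sqrt{-1615961 + w} = \sqrt{-1615961 - 2624905} = \sqrt{-4240866} = i \sqrt{4240866}$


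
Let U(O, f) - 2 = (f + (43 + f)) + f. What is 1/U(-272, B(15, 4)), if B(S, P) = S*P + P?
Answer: 1/237 ≈ 0.0042194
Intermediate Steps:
B(S, P) = P + P*S (B(S, P) = P*S + P = P + P*S)
U(O, f) = 45 + 3*f (U(O, f) = 2 + ((f + (43 + f)) + f) = 2 + ((43 + 2*f) + f) = 2 + (43 + 3*f) = 45 + 3*f)
1/U(-272, B(15, 4)) = 1/(45 + 3*(4*(1 + 15))) = 1/(45 + 3*(4*16)) = 1/(45 + 3*64) = 1/(45 + 192) = 1/237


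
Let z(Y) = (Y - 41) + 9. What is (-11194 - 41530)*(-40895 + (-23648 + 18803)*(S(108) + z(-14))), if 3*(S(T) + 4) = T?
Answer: -1420120940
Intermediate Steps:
z(Y) = -32 + Y (z(Y) = (-41 + Y) + 9 = -32 + Y)
S(T) = -4 + T/3
(-11194 - 41530)*(-40895 + (-23648 + 18803)*(S(108) + z(-14))) = (-11194 - 41530)*(-40895 + (-23648 + 18803)*((-4 + (⅓)*108) + (-32 - 14))) = -52724*(-40895 - 4845*((-4 + 36) - 46)) = -52724*(-40895 - 4845*(32 - 46)) = -52724*(-40895 - 4845*(-14)) = -52724*(-40895 + 67830) = -52724*26935 = -1420120940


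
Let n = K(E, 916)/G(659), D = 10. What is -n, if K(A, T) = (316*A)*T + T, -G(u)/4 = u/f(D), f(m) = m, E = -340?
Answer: -246035310/659 ≈ -3.7335e+5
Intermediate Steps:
G(u) = -2*u/5 (G(u) = -4*u/10 = -2*u/5)
K(A, T) = T + 316*A*T (K(A, T) = 316*A*T + T = T + 316*A*T)
n = 246035310/659 (n = (916*(1 + 316*(-340)))/((-⅖*659)) = (916*(1 - 107440))/(-1318/5) = (916*(-107439))*(-5/1318) = -98414124*(-5/1318) = 246035310/659 ≈ 3.7335e+5)
-n = -1*246035310/659 = -246035310/659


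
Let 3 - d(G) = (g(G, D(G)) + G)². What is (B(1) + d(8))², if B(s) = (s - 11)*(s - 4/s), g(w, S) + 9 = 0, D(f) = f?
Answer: 1024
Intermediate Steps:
g(w, S) = -9 (g(w, S) = -9 + 0 = -9)
B(s) = (-11 + s)*(s - 4/s)
d(G) = 3 - (-9 + G)²
(B(1) + d(8))² = ((-4 + 1² - 11*1 + 44/1) + (3 - (-9 + 8)²))² = ((-4 + 1 - 11 + 44*1) + (3 - 1*(-1)²))² = ((-4 + 1 - 11 + 44) + (3 - 1*1))² = (30 + (3 - 1))² = (30 + 2)² = 32² = 1024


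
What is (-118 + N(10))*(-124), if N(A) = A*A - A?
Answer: 3472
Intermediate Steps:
N(A) = A² - A
(-118 + N(10))*(-124) = (-118 + 10*(-1 + 10))*(-124) = (-118 + 10*9)*(-124) = (-118 + 90)*(-124) = -28*(-124) = 3472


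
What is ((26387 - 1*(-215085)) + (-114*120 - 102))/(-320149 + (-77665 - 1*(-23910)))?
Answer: -113845/186952 ≈ -0.60895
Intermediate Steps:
((26387 - 1*(-215085)) + (-114*120 - 102))/(-320149 + (-77665 - 1*(-23910))) = ((26387 + 215085) + (-13680 - 102))/(-320149 + (-77665 + 23910)) = (241472 - 13782)/(-320149 - 53755) = 227690/(-373904) = 227690*(-1/373904) = -113845/186952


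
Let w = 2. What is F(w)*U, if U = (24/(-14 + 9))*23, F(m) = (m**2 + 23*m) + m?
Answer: -28704/5 ≈ -5740.8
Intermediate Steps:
F(m) = m**2 + 24*m
U = -552/5 (U = (24/(-5))*23 = (24*(-1/5))*23 = -24/5*23 = -552/5 ≈ -110.40)
F(w)*U = (2*(24 + 2))*(-552/5) = (2*26)*(-552/5) = 52*(-552/5) = -28704/5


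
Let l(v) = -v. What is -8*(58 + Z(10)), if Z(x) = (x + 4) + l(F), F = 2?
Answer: -560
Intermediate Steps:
Z(x) = 2 + x (Z(x) = (x + 4) - 1*2 = (4 + x) - 2 = 2 + x)
-8*(58 + Z(10)) = -8*(58 + (2 + 10)) = -8*(58 + 12) = -8*70 = -560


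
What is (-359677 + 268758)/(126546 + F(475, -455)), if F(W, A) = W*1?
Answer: -90919/127021 ≈ -0.71578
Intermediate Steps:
F(W, A) = W
(-359677 + 268758)/(126546 + F(475, -455)) = (-359677 + 268758)/(126546 + 475) = -90919/127021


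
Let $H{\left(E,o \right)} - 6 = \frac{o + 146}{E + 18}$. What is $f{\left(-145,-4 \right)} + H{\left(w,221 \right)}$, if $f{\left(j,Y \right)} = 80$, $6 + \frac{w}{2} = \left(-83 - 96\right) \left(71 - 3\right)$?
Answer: $\frac{2092701}{24338} \approx 85.985$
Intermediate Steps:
$w = -24356$ ($w = -12 + 2 \left(-83 - 96\right) \left(71 - 3\right) = -12 + 2 \left(\left(-179\right) 68\right) = -12 + 2 \left(-12172\right) = -12 - 24344 = -24356$)
$H{\left(E,o \right)} = 6 + \frac{146 + o}{18 + E}$ ($H{\left(E,o \right)} = 6 + \frac{o + 146}{E + 18} = 6 + \frac{146 + o}{18 + E}$)
$f{\left(-145,-4 \right)} + H{\left(w,221 \right)} = 80 + \frac{254 + 221 + 6 \left(-24356\right)}{18 - 24356} = 80 + \frac{254 + 221 - 146136}{-24338} = 80 - - \frac{145661}{24338} = 80 + \frac{145661}{24338} = \frac{2092701}{24338}$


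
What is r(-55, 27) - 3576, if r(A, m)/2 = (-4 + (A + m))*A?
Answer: -56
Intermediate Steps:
r(A, m) = 2*A*(-4 + A + m) (r(A, m) = 2*((-4 + (A + m))*A) = 2*((-4 + A + m)*A) = 2*(A*(-4 + A + m)) = 2*A*(-4 + A + m))
r(-55, 27) - 3576 = 2*(-55)*(-4 - 55 + 27) - 3576 = 2*(-55)*(-32) - 3576 = 3520 - 3576 = -56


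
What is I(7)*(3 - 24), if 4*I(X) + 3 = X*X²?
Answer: -1785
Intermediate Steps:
I(X) = -¾ + X³/4 (I(X) = -¾ + (X*X²)/4 = -¾ + X³/4)
I(7)*(3 - 24) = (-¾ + (¼)*7³)*(3 - 24) = (-¾ + (¼)*343)*(-21) = (-¾ + 343/4)*(-21) = 85*(-21) = -1785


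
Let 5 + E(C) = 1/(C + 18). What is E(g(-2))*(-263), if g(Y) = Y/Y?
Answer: 24722/19 ≈ 1301.2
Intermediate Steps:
g(Y) = 1
E(C) = -5 + 1/(18 + C) (E(C) = -5 + 1/(C + 18) = -5 + 1/(18 + C))
E(g(-2))*(-263) = ((-89 - 5*1)/(18 + 1))*(-263) = ((-89 - 5)/19)*(-263) = ((1/19)*(-94))*(-263) = -94/19*(-263) = 24722/19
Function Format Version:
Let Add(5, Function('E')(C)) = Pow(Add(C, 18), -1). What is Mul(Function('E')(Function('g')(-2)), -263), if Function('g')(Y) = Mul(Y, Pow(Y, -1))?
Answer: Rational(24722, 19) ≈ 1301.2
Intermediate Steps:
Function('g')(Y) = 1
Function('E')(C) = Add(-5, Pow(Add(18, C), -1)) (Function('E')(C) = Add(-5, Pow(Add(C, 18), -1)) = Add(-5, Pow(Add(18, C), -1)))
Mul(Function('E')(Function('g')(-2)), -263) = Mul(Mul(Pow(Add(18, 1), -1), Add(-89, Mul(-5, 1))), -263) = Mul(Mul(Pow(19, -1), Add(-89, -5)), -263) = Mul(Mul(Rational(1, 19), -94), -263) = Mul(Rational(-94, 19), -263) = Rational(24722, 19)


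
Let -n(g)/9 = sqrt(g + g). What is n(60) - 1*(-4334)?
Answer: 4334 - 18*sqrt(30) ≈ 4235.4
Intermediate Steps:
n(g) = -9*sqrt(2)*sqrt(g) (n(g) = -9*sqrt(g + g) = -9*sqrt(2)*sqrt(g))
n(60) - 1*(-4334) = -9*sqrt(2)*sqrt(60) - 1*(-4334) = -9*sqrt(2)*2*sqrt(15) + 4334 = -18*sqrt(30) + 4334 = 4334 - 18*sqrt(30)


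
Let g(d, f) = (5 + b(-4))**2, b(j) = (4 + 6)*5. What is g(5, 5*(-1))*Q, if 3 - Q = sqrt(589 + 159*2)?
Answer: 9075 - 3025*sqrt(907) ≈ -82027.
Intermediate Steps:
b(j) = 50 (b(j) = 10*5 = 50)
Q = 3 - sqrt(907) (Q = 3 - sqrt(589 + 159*2) = 3 - sqrt(589 + 318) = 3 - sqrt(907) ≈ -27.116)
g(d, f) = 3025 (g(d, f) = (5 + 50)**2 = 55**2 = 3025)
g(5, 5*(-1))*Q = 3025*(3 - sqrt(907)) = 9075 - 3025*sqrt(907)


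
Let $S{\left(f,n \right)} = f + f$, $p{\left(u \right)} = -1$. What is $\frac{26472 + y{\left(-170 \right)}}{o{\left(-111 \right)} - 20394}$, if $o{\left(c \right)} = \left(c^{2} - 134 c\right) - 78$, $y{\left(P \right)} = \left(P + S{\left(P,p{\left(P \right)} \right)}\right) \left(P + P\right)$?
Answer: $\frac{22208}{747} \approx 29.73$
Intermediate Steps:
$S{\left(f,n \right)} = 2 f$
$y{\left(P \right)} = 6 P^{2}$ ($y{\left(P \right)} = \left(P + 2 P\right) \left(P + P\right) = 3 P 2 P = 6 P^{2}$)
$o{\left(c \right)} = -78 + c^{2} - 134 c$
$\frac{26472 + y{\left(-170 \right)}}{o{\left(-111 \right)} - 20394} = \frac{26472 + 6 \left(-170\right)^{2}}{\left(-78 + \left(-111\right)^{2} - -14874\right) - 20394} = \frac{26472 + 6 \cdot 28900}{\left(-78 + 12321 + 14874\right) - 20394} = \frac{26472 + 173400}{27117 - 20394} = \frac{199872}{6723} = 199872 \cdot \frac{1}{6723} = \frac{22208}{747}$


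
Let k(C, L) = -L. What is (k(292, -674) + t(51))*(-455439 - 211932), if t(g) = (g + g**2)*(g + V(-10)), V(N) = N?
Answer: -73014391626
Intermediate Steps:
t(g) = (-10 + g)*(g + g**2) (t(g) = (g + g**2)*(g - 10) = (g + g**2)*(-10 + g) = (-10 + g)*(g + g**2))
(k(292, -674) + t(51))*(-455439 - 211932) = (-1*(-674) + 51*(-10 + 51**2 - 9*51))*(-455439 - 211932) = (674 + 51*(-10 + 2601 - 459))*(-667371) = (674 + 51*2132)*(-667371) = (674 + 108732)*(-667371) = 109406*(-667371) = -73014391626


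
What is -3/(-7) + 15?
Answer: 108/7 ≈ 15.429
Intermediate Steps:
-3/(-7) + 15 = -⅐*(-3) + 15 = 3/7 + 15 = 108/7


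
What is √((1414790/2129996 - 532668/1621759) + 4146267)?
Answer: √12368798606033169409269113687470/1727170091482 ≈ 2036.2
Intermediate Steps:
√((1414790/2129996 - 532668/1621759) + 4146267) = √((1414790*(1/2129996) - 532668*1/1621759) + 4146267) = √((707395/1064998 - 532668/1621759) + 4146267) = √(579933853141/1727170091482 + 4146267) = √(7161308933632650835/1727170091482) = √12368798606033169409269113687470/1727170091482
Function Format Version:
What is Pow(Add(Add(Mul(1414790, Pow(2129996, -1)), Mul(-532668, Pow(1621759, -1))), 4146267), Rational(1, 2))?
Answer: Mul(Rational(1, 1727170091482), Pow(12368798606033169409269113687470, Rational(1, 2))) ≈ 2036.2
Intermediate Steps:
Pow(Add(Add(Mul(1414790, Pow(2129996, -1)), Mul(-532668, Pow(1621759, -1))), 4146267), Rational(1, 2)) = Pow(Add(Add(Mul(1414790, Rational(1, 2129996)), Mul(-532668, Rational(1, 1621759))), 4146267), Rational(1, 2)) = Pow(Add(Add(Rational(707395, 1064998), Rational(-532668, 1621759)), 4146267), Rational(1, 2)) = Pow(Add(Rational(579933853141, 1727170091482), 4146267), Rational(1, 2)) = Pow(Rational(7161308933632650835, 1727170091482), Rational(1, 2)) = Mul(Rational(1, 1727170091482), Pow(12368798606033169409269113687470, Rational(1, 2)))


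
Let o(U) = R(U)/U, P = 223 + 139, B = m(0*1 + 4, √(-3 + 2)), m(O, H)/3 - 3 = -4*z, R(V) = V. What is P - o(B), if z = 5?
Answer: 361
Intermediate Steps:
m(O, H) = -51 (m(O, H) = 9 + 3*(-4*5) = 9 + 3*(-20) = 9 - 60 = -51)
B = -51
P = 362
o(U) = 1 (o(U) = U/U = 1)
P - o(B) = 362 - 1*1 = 362 - 1 = 361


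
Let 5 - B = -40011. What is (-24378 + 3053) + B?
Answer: 18691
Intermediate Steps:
B = 40016 (B = 5 - 1*(-40011) = 5 + 40011 = 40016)
(-24378 + 3053) + B = (-24378 + 3053) + 40016 = -21325 + 40016 = 18691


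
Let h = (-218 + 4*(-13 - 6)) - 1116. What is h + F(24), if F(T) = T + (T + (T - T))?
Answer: -1362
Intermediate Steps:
F(T) = 2*T (F(T) = T + (T + 0) = T + T = 2*T)
h = -1410 (h = (-218 + 4*(-19)) - 1116 = (-218 - 76) - 1116 = -294 - 1116 = -1410)
h + F(24) = -1410 + 2*24 = -1410 + 48 = -1362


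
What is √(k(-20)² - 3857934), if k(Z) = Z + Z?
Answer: I*√3856334 ≈ 1963.8*I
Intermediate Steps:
k(Z) = 2*Z
√(k(-20)² - 3857934) = √((2*(-20))² - 3857934) = √((-40)² - 3857934) = √(1600 - 3857934) = √(-3856334) = I*√3856334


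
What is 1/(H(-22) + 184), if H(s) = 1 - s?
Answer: 1/207 ≈ 0.0048309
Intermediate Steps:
1/(H(-22) + 184) = 1/((1 - 1*(-22)) + 184) = 1/((1 + 22) + 184) = 1/(23 + 184) = 1/207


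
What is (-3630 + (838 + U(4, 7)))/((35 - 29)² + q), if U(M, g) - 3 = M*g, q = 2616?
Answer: -2761/2652 ≈ -1.0411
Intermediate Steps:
U(M, g) = 3 + M*g
(-3630 + (838 + U(4, 7)))/((35 - 29)² + q) = (-3630 + (838 + (3 + 4*7)))/((35 - 29)² + 2616) = (-3630 + (838 + (3 + 28)))/(6² + 2616) = (-3630 + (838 + 31))/(36 + 2616) = (-3630 + 869)/2652 = -2761*1/2652 = -2761/2652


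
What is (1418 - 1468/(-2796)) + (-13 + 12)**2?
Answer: 992248/699 ≈ 1419.5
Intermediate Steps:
(1418 - 1468/(-2796)) + (-13 + 12)**2 = (1418 - 1468*(-1/2796)) + (-1)**2 = (1418 + 367/699) + 1 = 991549/699 + 1 = 992248/699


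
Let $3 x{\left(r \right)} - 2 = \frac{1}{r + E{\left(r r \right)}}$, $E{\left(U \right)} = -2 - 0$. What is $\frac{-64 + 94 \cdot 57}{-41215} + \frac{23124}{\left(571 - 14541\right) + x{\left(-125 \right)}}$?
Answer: $- \frac{391290552658}{219359295155} \approx -1.7838$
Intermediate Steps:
$E{\left(U \right)} = -2$ ($E{\left(U \right)} = -2 + 0 = -2$)
$x{\left(r \right)} = \frac{2}{3} + \frac{1}{3 \left(-2 + r\right)}$ ($x{\left(r \right)} = \frac{2}{3} + \frac{1}{3 \left(r - 2\right)} = \frac{2}{3} + \frac{1}{3 \left(-2 + r\right)}$)
$\frac{-64 + 94 \cdot 57}{-41215} + \frac{23124}{\left(571 - 14541\right) + x{\left(-125 \right)}} = \frac{-64 + 94 \cdot 57}{-41215} + \frac{23124}{\left(571 - 14541\right) + \frac{-3 + 2 \left(-125\right)}{3 \left(-2 - 125\right)}} = \left(-64 + 5358\right) \left(- \frac{1}{41215}\right) + \frac{23124}{-13970 + \frac{-3 - 250}{3 \left(-127\right)}} = 5294 \left(- \frac{1}{41215}\right) + \frac{23124}{-13970 + \frac{1}{3} \left(- \frac{1}{127}\right) \left(-253\right)} = - \frac{5294}{41215} + \frac{23124}{-13970 + \frac{253}{381}} = - \frac{5294}{41215} + \frac{23124}{- \frac{5322317}{381}} = - \frac{5294}{41215} + 23124 \left(- \frac{381}{5322317}\right) = - \frac{5294}{41215} - \frac{8810244}{5322317} = - \frac{391290552658}{219359295155}$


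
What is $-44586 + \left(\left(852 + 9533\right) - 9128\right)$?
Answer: $-43329$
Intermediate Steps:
$-44586 + \left(\left(852 + 9533\right) - 9128\right) = -44586 + \left(10385 - 9128\right) = -44586 + 1257 = -43329$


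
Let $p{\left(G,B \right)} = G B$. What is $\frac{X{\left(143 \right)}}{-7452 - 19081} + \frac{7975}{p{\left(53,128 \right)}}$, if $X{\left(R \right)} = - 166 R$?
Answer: $\frac{28664559}{13846144} \approx 2.0702$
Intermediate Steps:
$p{\left(G,B \right)} = B G$
$\frac{X{\left(143 \right)}}{-7452 - 19081} + \frac{7975}{p{\left(53,128 \right)}} = \frac{\left(-166\right) 143}{-7452 - 19081} + \frac{7975}{128 \cdot 53} = - \frac{23738}{-26533} + \frac{7975}{6784} = \left(-23738\right) \left(- \frac{1}{26533}\right) + 7975 \cdot \frac{1}{6784} = \frac{1826}{2041} + \frac{7975}{6784} = \frac{28664559}{13846144}$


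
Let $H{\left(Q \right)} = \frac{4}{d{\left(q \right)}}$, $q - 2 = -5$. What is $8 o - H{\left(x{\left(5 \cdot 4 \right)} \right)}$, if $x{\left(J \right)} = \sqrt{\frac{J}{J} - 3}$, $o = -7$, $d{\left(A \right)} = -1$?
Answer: $-52$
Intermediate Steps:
$q = -3$ ($q = 2 - 5 = -3$)
$x{\left(J \right)} = i \sqrt{2}$ ($x{\left(J \right)} = \sqrt{1 - 3} = \sqrt{-2} = i \sqrt{2}$)
$H{\left(Q \right)} = -4$ ($H{\left(Q \right)} = \frac{4}{-1} = 4 \left(-1\right) = -4$)
$8 o - H{\left(x{\left(5 \cdot 4 \right)} \right)} = 8 \left(-7\right) - -4 = -56 + 4 = -52$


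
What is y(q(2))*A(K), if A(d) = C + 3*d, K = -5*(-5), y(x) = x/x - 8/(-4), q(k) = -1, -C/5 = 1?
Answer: 210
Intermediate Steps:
C = -5 (C = -5*1 = -5)
y(x) = 3 (y(x) = 1 - 8*(-¼) = 1 + 2 = 3)
K = 25
A(d) = -5 + 3*d
y(q(2))*A(K) = 3*(-5 + 3*25) = 3*(-5 + 75) = 3*70 = 210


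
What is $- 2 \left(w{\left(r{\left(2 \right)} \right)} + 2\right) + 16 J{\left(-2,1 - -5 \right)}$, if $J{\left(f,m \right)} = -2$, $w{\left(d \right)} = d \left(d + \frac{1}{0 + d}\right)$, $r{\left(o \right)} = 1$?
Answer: $-40$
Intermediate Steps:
$w{\left(d \right)} = d \left(d + \frac{1}{d}\right)$
$- 2 \left(w{\left(r{\left(2 \right)} \right)} + 2\right) + 16 J{\left(-2,1 - -5 \right)} = - 2 \left(\left(1 + 1^{2}\right) + 2\right) + 16 \left(-2\right) = - 2 \left(\left(1 + 1\right) + 2\right) - 32 = - 2 \left(2 + 2\right) - 32 = \left(-2\right) 4 - 32 = -8 - 32 = -40$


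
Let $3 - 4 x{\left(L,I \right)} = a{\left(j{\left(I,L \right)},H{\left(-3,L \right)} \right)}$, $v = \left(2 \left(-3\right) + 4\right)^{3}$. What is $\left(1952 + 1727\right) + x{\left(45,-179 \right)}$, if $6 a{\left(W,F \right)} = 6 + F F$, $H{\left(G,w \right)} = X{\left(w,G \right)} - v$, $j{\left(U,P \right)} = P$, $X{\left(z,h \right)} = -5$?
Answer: $\frac{29433}{8} \approx 3679.1$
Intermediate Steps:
$v = -8$ ($v = \left(-6 + 4\right)^{3} = \left(-2\right)^{3} = -8$)
$H{\left(G,w \right)} = 3$ ($H{\left(G,w \right)} = -5 - -8 = -5 + 8 = 3$)
$a{\left(W,F \right)} = 1 + \frac{F^{2}}{6}$ ($a{\left(W,F \right)} = \frac{6 + F F}{6} = \frac{6 + F^{2}}{6} = 1 + \frac{F^{2}}{6}$)
$x{\left(L,I \right)} = \frac{1}{8}$ ($x{\left(L,I \right)} = \frac{3}{4} - \frac{1 + \frac{3^{2}}{6}}{4} = \frac{3}{4} - \frac{1 + \frac{1}{6} \cdot 9}{4} = \frac{3}{4} - \frac{1 + \frac{3}{2}}{4} = \frac{3}{4} - \frac{5}{8} = \frac{1}{8}$)
$\left(1952 + 1727\right) + x{\left(45,-179 \right)} = \left(1952 + 1727\right) + \frac{1}{8} = 3679 + \frac{1}{8} = \frac{29433}{8}$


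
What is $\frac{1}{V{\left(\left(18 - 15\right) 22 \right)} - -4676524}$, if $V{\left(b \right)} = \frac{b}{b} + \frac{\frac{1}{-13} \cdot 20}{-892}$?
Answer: $\frac{2899}{13557245980} \approx 2.1383 \cdot 10^{-7}$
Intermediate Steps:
$V{\left(b \right)} = \frac{2904}{2899}$ ($V{\left(b \right)} = 1 + \left(- \frac{1}{13}\right) 20 \left(- \frac{1}{892}\right) = 1 - - \frac{5}{2899} = 1 + \frac{5}{2899} = \frac{2904}{2899}$)
$\frac{1}{V{\left(\left(18 - 15\right) 22 \right)} - -4676524} = \frac{1}{\frac{2904}{2899} - -4676524} = \frac{1}{\frac{2904}{2899} + 4676524} = \frac{1}{\frac{13557245980}{2899}} = \frac{2899}{13557245980}$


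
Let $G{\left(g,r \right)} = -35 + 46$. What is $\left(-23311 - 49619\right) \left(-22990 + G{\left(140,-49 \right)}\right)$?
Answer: $1675858470$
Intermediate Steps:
$G{\left(g,r \right)} = 11$
$\left(-23311 - 49619\right) \left(-22990 + G{\left(140,-49 \right)}\right) = \left(-23311 - 49619\right) \left(-22990 + 11\right) = \left(-72930\right) \left(-22979\right) = 1675858470$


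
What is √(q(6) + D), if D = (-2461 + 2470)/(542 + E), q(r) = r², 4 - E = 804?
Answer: √265998/86 ≈ 5.9971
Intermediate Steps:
E = -800 (E = 4 - 1*804 = 4 - 804 = -800)
D = -3/86 (D = (-2461 + 2470)/(542 - 800) = 9/(-258) = 9*(-1/258) = -3/86 ≈ -0.034884)
√(q(6) + D) = √(6² - 3/86) = √(36 - 3/86) = √(3093/86) = √265998/86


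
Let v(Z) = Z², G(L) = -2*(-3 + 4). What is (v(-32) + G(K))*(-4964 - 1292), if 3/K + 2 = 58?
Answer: -6393632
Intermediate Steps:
K = 3/56 (K = 3/(-2 + 58) = 3/56 ≈ 0.053571)
G(L) = -2 (G(L) = -2*1 = -2)
(v(-32) + G(K))*(-4964 - 1292) = ((-32)² - 2)*(-4964 - 1292) = (1024 - 2)*(-6256) = 1022*(-6256) = -6393632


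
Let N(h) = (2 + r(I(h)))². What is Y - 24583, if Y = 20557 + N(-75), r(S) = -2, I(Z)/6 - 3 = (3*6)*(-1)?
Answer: -4026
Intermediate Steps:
I(Z) = -90 (I(Z) = 18 + 6*((3*6)*(-1)) = 18 + 6*(18*(-1)) = 18 + 6*(-18) = 18 - 108 = -90)
N(h) = 0 (N(h) = (2 - 2)² = 0² = 0)
Y = 20557 (Y = 20557 + 0 = 20557)
Y - 24583 = 20557 - 24583 = -4026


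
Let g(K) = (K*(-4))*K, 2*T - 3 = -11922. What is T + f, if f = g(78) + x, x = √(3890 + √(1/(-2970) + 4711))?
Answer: -60591/2 + 3^(¼)*110^(¾)*√(√13991669 + 11670*√330)/330 ≈ -30233.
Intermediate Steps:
T = -11919/2 (T = 3/2 + (½)*(-11922) = 3/2 - 5961 = -11919/2 ≈ -5959.5)
g(K) = -4*K² (g(K) = (-4*K)*K = -4*K²)
x = √(3890 + √4617250770/990) (x = √(3890 + √(-1/2970 + 4711)) = √(3890 + √(13991669/2970)) = √(3890 + √4617250770/990) ≈ 62.918)
f = -24336 + 3^(¼)*110^(¾)*√(√13991669 + 11670*√330)/330 (f = -4*78² + 3^(¼)*110^(¾)*√(√13991669 + 11670*√330)/330 = -4*6084 + 3^(¼)*110^(¾)*√(√13991669 + 11670*√330)/330 = -24336 + 3^(¼)*110^(¾)*√(√13991669 + 11670*√330)/330 ≈ -24273.)
T + f = -11919/2 + (-24336 + 3^(¼)*110^(¾)*√(√13991669 + 11670*√330)/330) = -60591/2 + 3^(¼)*110^(¾)*√(√13991669 + 11670*√330)/330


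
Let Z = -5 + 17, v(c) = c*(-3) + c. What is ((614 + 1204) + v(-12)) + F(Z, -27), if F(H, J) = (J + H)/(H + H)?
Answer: 14731/8 ≈ 1841.4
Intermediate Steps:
v(c) = -2*c (v(c) = -3*c + c = -2*c)
Z = 12
F(H, J) = (H + J)/(2*H) (F(H, J) = (H + J)/((2*H)) = (H + J)*(1/(2*H)) = (H + J)/(2*H))
((614 + 1204) + v(-12)) + F(Z, -27) = ((614 + 1204) - 2*(-12)) + (½)*(12 - 27)/12 = (1818 + 24) + (½)*(1/12)*(-15) = 1842 - 5/8 = 14731/8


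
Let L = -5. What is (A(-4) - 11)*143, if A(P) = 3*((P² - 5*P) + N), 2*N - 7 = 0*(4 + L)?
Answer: 30745/2 ≈ 15373.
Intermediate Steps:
N = 7/2 (N = 7/2 + (0*(4 - 5))/2 = 7/2 + (0*(-1))/2 = 7/2 + (½)*0 = 7/2 + 0 = 7/2 ≈ 3.5000)
A(P) = 21/2 - 15*P + 3*P² (A(P) = 3*((P² - 5*P) + 7/2) = 3*(7/2 + P² - 5*P) = 21/2 - 15*P + 3*P²)
(A(-4) - 11)*143 = ((21/2 - 15*(-4) + 3*(-4)²) - 11)*143 = ((21/2 + 60 + 3*16) - 11)*143 = ((21/2 + 60 + 48) - 11)*143 = (237/2 - 11)*143 = (215/2)*143 = 30745/2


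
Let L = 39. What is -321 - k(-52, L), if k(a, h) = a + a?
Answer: -217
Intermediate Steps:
k(a, h) = 2*a
-321 - k(-52, L) = -321 - 2*(-52) = -321 - 1*(-104) = -321 + 104 = -217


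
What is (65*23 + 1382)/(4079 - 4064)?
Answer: 959/5 ≈ 191.80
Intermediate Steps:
(65*23 + 1382)/(4079 - 4064) = (1495 + 1382)/15 = 2877*(1/15) = 959/5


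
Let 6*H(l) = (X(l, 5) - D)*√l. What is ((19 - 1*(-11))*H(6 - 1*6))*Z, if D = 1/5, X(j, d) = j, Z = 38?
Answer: 0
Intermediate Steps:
D = ⅕ ≈ 0.20000
H(l) = √l*(-⅕ + l)/6 (H(l) = ((l - 1*⅕)*√l)/6 = ((l - ⅕)*√l)/6 = ((-⅕ + l)*√l)/6 = (√l*(-⅕ + l))/6 = √l*(-⅕ + l)/6)
((19 - 1*(-11))*H(6 - 1*6))*Z = ((19 - 1*(-11))*(√(6 - 1*6)*(-1 + 5*(6 - 1*6))/30))*38 = ((19 + 11)*(√(6 - 6)*(-1 + 5*(6 - 6))/30))*38 = (30*(√0*(-1 + 5*0)/30))*38 = (30*((1/30)*0*(-1 + 0)))*38 = (30*((1/30)*0*(-1)))*38 = (30*0)*38 = 0*38 = 0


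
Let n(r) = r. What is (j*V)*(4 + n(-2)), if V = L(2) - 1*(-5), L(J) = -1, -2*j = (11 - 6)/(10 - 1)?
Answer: -20/9 ≈ -2.2222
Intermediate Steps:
j = -5/18 (j = -(11 - 6)/(2*(10 - 1)) = -5/(2*9) = -1/2*5/9 = -5/18 ≈ -0.27778)
V = 4 (V = -1 - 1*(-5) = -1 + 5 = 4)
(j*V)*(4 + n(-2)) = (-5/18*4)*(4 - 2) = -10/9*2 = -20/9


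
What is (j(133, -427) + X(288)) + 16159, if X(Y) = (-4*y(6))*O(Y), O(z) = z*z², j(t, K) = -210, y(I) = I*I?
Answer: -3439837619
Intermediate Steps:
y(I) = I²
O(z) = z³
X(Y) = -144*Y³ (X(Y) = (-4*6²)*Y³ = (-4*36)*Y³ = -144*Y³)
(j(133, -427) + X(288)) + 16159 = (-210 - 144*288³) + 16159 = (-210 - 144*23887872) + 16159 = (-210 - 3439853568) + 16159 = -3439853778 + 16159 = -3439837619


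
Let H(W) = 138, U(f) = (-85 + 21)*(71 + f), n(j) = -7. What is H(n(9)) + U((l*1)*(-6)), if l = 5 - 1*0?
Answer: -2486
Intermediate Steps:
l = 5 (l = 5 + 0 = 5)
U(f) = -4544 - 64*f (U(f) = -64*(71 + f) = -4544 - 64*f)
H(n(9)) + U((l*1)*(-6)) = 138 + (-4544 - 64*5*1*(-6)) = 138 + (-4544 - 320*(-6)) = 138 + (-4544 - 64*(-30)) = 138 + (-4544 + 1920) = 138 - 2624 = -2486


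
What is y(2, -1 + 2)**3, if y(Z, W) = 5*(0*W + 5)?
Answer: 15625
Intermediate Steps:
y(Z, W) = 25 (y(Z, W) = 5*(0 + 5) = 5*5 = 25)
y(2, -1 + 2)**3 = 25**3 = 15625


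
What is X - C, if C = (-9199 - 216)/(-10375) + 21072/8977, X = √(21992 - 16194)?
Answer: -60628091/18627275 + √5798 ≈ 72.890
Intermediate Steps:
X = √5798 ≈ 76.145
C = 60628091/18627275 (C = -9415*(-1/10375) + 21072*(1/8977) = 1883/2075 + 21072/8977 = 60628091/18627275 ≈ 3.2548)
X - C = √5798 - 1*60628091/18627275 = √5798 - 60628091/18627275 = -60628091/18627275 + √5798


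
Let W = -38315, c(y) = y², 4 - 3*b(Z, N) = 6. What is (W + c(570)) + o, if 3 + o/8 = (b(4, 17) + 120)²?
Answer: 3604361/9 ≈ 4.0048e+5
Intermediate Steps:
b(Z, N) = -⅔ (b(Z, N) = 4/3 - ⅓*6 = 4/3 - 2 = -⅔)
o = 1025096/9 (o = -24 + 8*(-⅔ + 120)² = -24 + 8*(358/3)² = -24 + 8*(128164/9) = -24 + 1025312/9 = 1025096/9 ≈ 1.1390e+5)
(W + c(570)) + o = (-38315 + 570²) + 1025096/9 = (-38315 + 324900) + 1025096/9 = 286585 + 1025096/9 = 3604361/9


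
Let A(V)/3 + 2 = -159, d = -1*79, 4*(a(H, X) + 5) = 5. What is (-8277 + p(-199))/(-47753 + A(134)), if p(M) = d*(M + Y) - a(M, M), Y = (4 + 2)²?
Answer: -18415/192944 ≈ -0.095442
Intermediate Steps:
a(H, X) = -15/4 (a(H, X) = -5 + (¼)*5 = -5 + 5/4 = -15/4)
d = -79
Y = 36 (Y = 6² = 36)
A(V) = -483 (A(V) = -6 + 3*(-159) = -6 - 477 = -483)
p(M) = -11361/4 - 79*M (p(M) = -79*(M + 36) - 1*(-15/4) = -79*(36 + M) + 15/4 = (-2844 - 79*M) + 15/4 = -11361/4 - 79*M)
(-8277 + p(-199))/(-47753 + A(134)) = (-8277 + (-11361/4 - 79*(-199)))/(-47753 - 483) = (-8277 + (-11361/4 + 15721))/(-48236) = (-8277 + 51523/4)*(-1/48236) = (18415/4)*(-1/48236) = -18415/192944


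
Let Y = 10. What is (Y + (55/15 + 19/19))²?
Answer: 1936/9 ≈ 215.11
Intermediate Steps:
(Y + (55/15 + 19/19))² = (10 + (55/15 + 19/19))² = (10 + (55*(1/15) + 19*(1/19)))² = (10 + (11/3 + 1))² = (10 + 14/3)² = (44/3)² = 1936/9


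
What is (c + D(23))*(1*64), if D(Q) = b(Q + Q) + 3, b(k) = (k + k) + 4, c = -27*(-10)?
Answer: 23616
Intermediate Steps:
c = 270
b(k) = 4 + 2*k (b(k) = 2*k + 4 = 4 + 2*k)
D(Q) = 7 + 4*Q (D(Q) = (4 + 2*(Q + Q)) + 3 = (4 + 2*(2*Q)) + 3 = (4 + 4*Q) + 3 = 7 + 4*Q)
(c + D(23))*(1*64) = (270 + (7 + 4*23))*(1*64) = (270 + (7 + 92))*64 = (270 + 99)*64 = 369*64 = 23616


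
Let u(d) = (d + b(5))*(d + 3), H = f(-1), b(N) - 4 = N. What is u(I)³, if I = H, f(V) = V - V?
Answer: 19683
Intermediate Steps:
b(N) = 4 + N
f(V) = 0
H = 0
I = 0
u(d) = (3 + d)*(9 + d) (u(d) = (d + (4 + 5))*(d + 3) = (d + 9)*(3 + d) = (9 + d)*(3 + d) = (3 + d)*(9 + d))
u(I)³ = (27 + 0² + 12*0)³ = (27 + 0 + 0)³ = 27³ = 19683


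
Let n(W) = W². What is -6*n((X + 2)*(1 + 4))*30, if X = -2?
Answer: 0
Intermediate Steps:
-6*n((X + 2)*(1 + 4))*30 = -6*(1 + 4)²*(-2 + 2)²*30 = -6*(0*5)²*30 = -6*0²*30 = -6*0*30 = 0*30 = 0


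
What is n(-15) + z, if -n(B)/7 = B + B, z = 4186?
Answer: 4396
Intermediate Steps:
n(B) = -14*B (n(B) = -7*(B + B) = -14*B)
n(-15) + z = -14*(-15) + 4186 = 210 + 4186 = 4396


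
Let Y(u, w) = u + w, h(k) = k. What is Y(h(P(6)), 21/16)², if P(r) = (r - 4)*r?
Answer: 45369/256 ≈ 177.22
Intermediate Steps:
P(r) = r*(-4 + r) (P(r) = (-4 + r)*r = r*(-4 + r))
Y(h(P(6)), 21/16)² = (6*(-4 + 6) + 21/16)² = (6*2 + 21*(1/16))² = (12 + 21/16)² = (213/16)² = 45369/256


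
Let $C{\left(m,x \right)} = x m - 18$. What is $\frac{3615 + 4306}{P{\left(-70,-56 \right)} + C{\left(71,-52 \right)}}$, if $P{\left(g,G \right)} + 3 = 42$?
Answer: $- \frac{7921}{3671} \approx -2.1577$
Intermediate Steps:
$C{\left(m,x \right)} = -18 + m x$ ($C{\left(m,x \right)} = m x - 18 = -18 + m x$)
$P{\left(g,G \right)} = 39$ ($P{\left(g,G \right)} = -3 + 42 = 39$)
$\frac{3615 + 4306}{P{\left(-70,-56 \right)} + C{\left(71,-52 \right)}} = \frac{3615 + 4306}{39 + \left(-18 + 71 \left(-52\right)\right)} = \frac{7921}{39 - 3710} = \frac{7921}{-3671} = 7921 \left(- \frac{1}{3671}\right) = - \frac{7921}{3671}$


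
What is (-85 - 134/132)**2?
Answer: 32228329/4356 ≈ 7398.6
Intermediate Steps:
(-85 - 134/132)**2 = (-85 - 134*1/132)**2 = (-85 - 67/66)**2 = (-5677/66)**2 = 32228329/4356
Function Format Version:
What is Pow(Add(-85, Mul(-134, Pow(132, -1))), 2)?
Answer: Rational(32228329, 4356) ≈ 7398.6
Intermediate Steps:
Pow(Add(-85, Mul(-134, Pow(132, -1))), 2) = Pow(Add(-85, Mul(-134, Rational(1, 132))), 2) = Pow(Add(-85, Rational(-67, 66)), 2) = Pow(Rational(-5677, 66), 2) = Rational(32228329, 4356)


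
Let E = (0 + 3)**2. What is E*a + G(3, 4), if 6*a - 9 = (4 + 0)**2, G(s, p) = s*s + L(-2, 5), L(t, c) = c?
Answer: 103/2 ≈ 51.500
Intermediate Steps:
G(s, p) = 5 + s**2 (G(s, p) = s*s + 5 = s**2 + 5 = 5 + s**2)
a = 25/6 (a = 3/2 + (4 + 0)**2/6 = 3/2 + (1/6)*4**2 = 3/2 + (1/6)*16 = 3/2 + 8/3 = 25/6 ≈ 4.1667)
E = 9 (E = 3**2 = 9)
E*a + G(3, 4) = 9*(25/6) + (5 + 3**2) = 75/2 + (5 + 9) = 75/2 + 14 = 103/2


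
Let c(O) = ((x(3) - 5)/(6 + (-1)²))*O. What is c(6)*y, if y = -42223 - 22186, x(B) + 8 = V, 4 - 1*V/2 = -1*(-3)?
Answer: 4250994/7 ≈ 6.0729e+5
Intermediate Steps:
V = 2 (V = 8 - (-2)*(-3) = 8 - 2*3 = 8 - 6 = 2)
x(B) = -6 (x(B) = -8 + 2 = -6)
y = -64409
c(O) = -11*O/7 (c(O) = ((-6 - 5)/(6 + (-1)²))*O = (-11/(6 + 1))*O = (-11/7)*O = (-11*⅐)*O = -11*O/7)
c(6)*y = -11/7*6*(-64409) = -66/7*(-64409) = 4250994/7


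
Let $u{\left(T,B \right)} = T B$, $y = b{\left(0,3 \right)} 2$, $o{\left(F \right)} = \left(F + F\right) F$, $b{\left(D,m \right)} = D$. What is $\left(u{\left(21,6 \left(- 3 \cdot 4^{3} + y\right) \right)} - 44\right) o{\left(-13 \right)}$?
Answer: $-8191768$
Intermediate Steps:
$o{\left(F \right)} = 2 F^{2}$ ($o{\left(F \right)} = 2 F F = 2 F^{2}$)
$y = 0$ ($y = 0 \cdot 2 = 0$)
$u{\left(T,B \right)} = B T$
$\left(u{\left(21,6 \left(- 3 \cdot 4^{3} + y\right) \right)} - 44\right) o{\left(-13 \right)} = \left(6 \left(- 3 \cdot 4^{3} + 0\right) 21 - 44\right) 2 \left(-13\right)^{2} = \left(6 \left(\left(-3\right) 64 + 0\right) 21 - 44\right) 2 \cdot 169 = \left(6 \left(-192 + 0\right) 21 - 44\right) 338 = \left(6 \left(-192\right) 21 - 44\right) 338 = \left(\left(-1152\right) 21 - 44\right) 338 = \left(-24192 - 44\right) 338 = \left(-24236\right) 338 = -8191768$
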